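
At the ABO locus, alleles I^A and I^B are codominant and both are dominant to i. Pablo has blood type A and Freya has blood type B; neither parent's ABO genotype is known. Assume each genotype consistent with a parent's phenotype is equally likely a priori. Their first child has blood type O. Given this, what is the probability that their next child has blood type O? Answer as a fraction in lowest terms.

1/4

Possible genotypes: Pablo ∈ {I^A I^A, I^A i}; Freya ∈ {I^B I^B, I^B i}.
Weight each parental genotype pair by prior × P(type-O child):
  I^A i × I^B i: posterior weight 1; P(next child type O) = 1/4.
Weighted sum = 1/4.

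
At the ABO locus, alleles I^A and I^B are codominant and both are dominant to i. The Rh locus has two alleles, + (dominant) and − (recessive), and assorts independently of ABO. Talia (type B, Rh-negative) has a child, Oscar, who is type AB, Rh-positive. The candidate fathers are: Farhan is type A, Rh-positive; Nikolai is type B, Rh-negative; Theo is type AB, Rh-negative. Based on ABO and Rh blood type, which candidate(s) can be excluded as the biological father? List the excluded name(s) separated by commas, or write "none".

A candidate is excluded only if no genotype consistent with his phenotype could produce a type AB, Rh-positive child with a type B, Rh-negative mother.
Nikolai (type B, Rh-): no genotype consistent with that phenotype can produce a type-AB Rh+ child with a type-B mother.
Theo (type AB, Rh-): no genotype consistent with that phenotype can produce a type-AB Rh+ child with a type-B mother.

Nikolai, Theo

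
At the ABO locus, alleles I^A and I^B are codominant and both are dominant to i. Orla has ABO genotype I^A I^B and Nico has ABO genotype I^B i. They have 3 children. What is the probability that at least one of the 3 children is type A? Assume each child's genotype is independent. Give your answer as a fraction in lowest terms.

37/64

ABO cross I^A I^B × I^B i → 1/4 A, 1/2 B, 1/4 AB.
So P(type A) = 1/4 per child.
P(none) = (3/4)^3 = 27/64; P(at least one) = 1 − 27/64 = 37/64.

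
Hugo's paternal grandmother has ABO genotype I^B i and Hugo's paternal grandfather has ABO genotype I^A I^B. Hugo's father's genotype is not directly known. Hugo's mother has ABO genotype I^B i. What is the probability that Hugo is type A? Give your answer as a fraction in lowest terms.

1/8

Hugo's father's ABO genotype from I^B i × I^A I^B: 1/4 I^A I^B, 1/4 I^A i, 1/4 I^B I^B, 1/4 I^B i.
Crossing each possibility with the mother I^B i and summing P(type A): 1/4·1/4 + 1/4·1/4 + 1/4·0 + 1/4·0 = 1/8.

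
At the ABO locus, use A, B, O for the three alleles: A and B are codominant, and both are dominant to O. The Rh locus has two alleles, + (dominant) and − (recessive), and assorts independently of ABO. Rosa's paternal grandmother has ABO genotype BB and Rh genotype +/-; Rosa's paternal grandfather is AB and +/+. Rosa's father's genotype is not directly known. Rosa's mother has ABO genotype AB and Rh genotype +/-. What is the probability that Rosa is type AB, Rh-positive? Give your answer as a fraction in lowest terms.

7/16

Rosa's father's ABO genotype from BB × AB: 1/2 AB, 1/2 BB.
Crossing each possibility with the mother AB and summing P(type AB): 1/2·1/2 + 1/2·1/2 = 1/2.
Similarly for Rh via the father's Rh distribution: P(Rh+) = 7/8.
Independent loci: 1/2 × 7/8 = 7/16.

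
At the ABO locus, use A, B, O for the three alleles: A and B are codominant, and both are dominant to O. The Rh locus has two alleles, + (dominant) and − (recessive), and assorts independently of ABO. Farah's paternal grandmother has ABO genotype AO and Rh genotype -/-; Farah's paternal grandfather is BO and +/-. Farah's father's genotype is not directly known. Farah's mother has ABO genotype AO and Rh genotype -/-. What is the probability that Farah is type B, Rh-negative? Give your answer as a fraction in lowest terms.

Farah's father's ABO genotype from AO × BO: 1/4 AB, 1/4 AO, 1/4 BO, 1/4 OO.
Crossing each possibility with the mother AO and summing P(type B): 1/4·1/4 + 1/4·0 + 1/4·1/4 + 1/4·0 = 1/8.
Similarly for Rh via the father's Rh distribution: P(Rh-) = 3/4.
Independent loci: 1/8 × 3/4 = 3/32.

3/32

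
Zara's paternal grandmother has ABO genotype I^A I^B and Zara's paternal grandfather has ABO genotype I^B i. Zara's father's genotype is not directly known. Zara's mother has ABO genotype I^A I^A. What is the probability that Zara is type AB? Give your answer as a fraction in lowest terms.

1/2

Zara's father's ABO genotype from I^A I^B × I^B i: 1/4 I^A I^B, 1/4 I^A i, 1/4 I^B I^B, 1/4 I^B i.
Crossing each possibility with the mother I^A I^A and summing P(type AB): 1/4·1/2 + 1/4·0 + 1/4·1 + 1/4·1/2 = 1/2.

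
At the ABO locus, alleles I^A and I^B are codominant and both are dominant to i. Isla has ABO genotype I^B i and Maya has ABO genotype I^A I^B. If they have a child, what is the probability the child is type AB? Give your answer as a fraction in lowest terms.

1/4

ABO cross I^B i × I^A I^B → offspring phenotypes: 1/4 A, 1/2 B, 1/4 AB.
So P(type AB) = 1/4.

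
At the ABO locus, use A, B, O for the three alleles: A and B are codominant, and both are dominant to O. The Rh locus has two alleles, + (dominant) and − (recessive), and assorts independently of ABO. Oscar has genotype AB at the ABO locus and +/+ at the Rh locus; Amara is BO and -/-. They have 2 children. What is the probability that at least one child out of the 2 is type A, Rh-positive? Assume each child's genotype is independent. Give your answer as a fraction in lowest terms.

ABO cross AB × BO → 1/4 A, 1/2 B, 1/4 AB.
Rh cross +/+ × -/- → 1 Rh+; so P(type A, Rh-positive) = 1/4 × 1 = 1/4 per child.
P(none) = (3/4)^2 = 9/16; P(at least one) = 1 − 9/16 = 7/16.

7/16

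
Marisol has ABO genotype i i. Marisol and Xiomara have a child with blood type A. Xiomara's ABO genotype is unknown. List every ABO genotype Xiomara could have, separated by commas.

For each candidate genotype of Xiomara, check whether crossing it with i i can produce every observed child phenotype.
  I^A I^A → possible child types {A} ✓
  I^A I^B → possible child types {A, B} ✓
  I^A i → possible child types {O, A} ✓
  I^B I^B → possible child types {B} ✗
  I^B i → possible child types {O, B} ✗
  i i → possible child types {O} ✗

I^A I^A, I^A I^B, I^A i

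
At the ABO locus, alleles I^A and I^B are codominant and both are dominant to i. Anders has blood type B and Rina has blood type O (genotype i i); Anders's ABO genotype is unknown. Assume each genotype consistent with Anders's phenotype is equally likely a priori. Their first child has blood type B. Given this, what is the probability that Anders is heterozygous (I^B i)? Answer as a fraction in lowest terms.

Possible genotypes: Anders ∈ {I^B I^B, I^B i}; Rina ∈ {i i}.
Weight each parental genotype pair by prior × P(type-B child):
  I^B I^B × i i: posterior weight 2/3.
  I^B i × i i: posterior weight 1/3.
Sum the posterior weight over pairs where Anders is I^B i: 1/3.

1/3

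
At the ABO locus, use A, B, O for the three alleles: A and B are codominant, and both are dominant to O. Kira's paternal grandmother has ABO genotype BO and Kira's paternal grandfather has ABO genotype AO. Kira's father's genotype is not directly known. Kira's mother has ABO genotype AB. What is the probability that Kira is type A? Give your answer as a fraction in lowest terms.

Kira's father's ABO genotype from BO × AO: 1/4 AB, 1/4 AO, 1/4 BO, 1/4 OO.
Crossing each possibility with the mother AB and summing P(type A): 1/4·1/4 + 1/4·1/2 + 1/4·1/4 + 1/4·1/2 = 3/8.

3/8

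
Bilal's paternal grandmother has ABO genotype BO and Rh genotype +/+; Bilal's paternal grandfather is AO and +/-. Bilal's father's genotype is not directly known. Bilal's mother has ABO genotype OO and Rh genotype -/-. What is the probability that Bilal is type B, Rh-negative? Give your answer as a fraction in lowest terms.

Bilal's father's ABO genotype from BO × AO: 1/4 AB, 1/4 AO, 1/4 BO, 1/4 OO.
Crossing each possibility with the mother OO and summing P(type B): 1/4·1/2 + 1/4·0 + 1/4·1/2 + 1/4·0 = 1/4.
Similarly for Rh via the father's Rh distribution: P(Rh-) = 1/4.
Independent loci: 1/4 × 1/4 = 1/16.

1/16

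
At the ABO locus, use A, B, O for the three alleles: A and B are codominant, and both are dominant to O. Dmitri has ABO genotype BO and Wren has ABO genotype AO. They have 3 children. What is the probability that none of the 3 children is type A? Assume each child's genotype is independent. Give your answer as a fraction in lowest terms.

27/64

ABO cross BO × AO → 1/4 O, 1/4 A, 1/4 B, 1/4 AB.
So P(type A) = 1/4 per child.
P(not type A) = 3/4 for one child; (3/4)^3 = 27/64.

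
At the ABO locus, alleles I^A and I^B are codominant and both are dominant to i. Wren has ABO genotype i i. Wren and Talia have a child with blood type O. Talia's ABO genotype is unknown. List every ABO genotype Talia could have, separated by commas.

I^A i, I^B i, i i

For each candidate genotype of Talia, check whether crossing it with i i can produce every observed child phenotype.
  I^A I^A → possible child types {A} ✗
  I^A I^B → possible child types {A, B} ✗
  I^A i → possible child types {O, A} ✓
  I^B I^B → possible child types {B} ✗
  I^B i → possible child types {O, B} ✓
  i i → possible child types {O} ✓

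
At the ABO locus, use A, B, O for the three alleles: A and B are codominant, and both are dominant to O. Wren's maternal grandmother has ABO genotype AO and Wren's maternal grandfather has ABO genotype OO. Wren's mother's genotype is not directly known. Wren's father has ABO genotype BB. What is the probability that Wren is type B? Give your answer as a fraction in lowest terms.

3/4

Wren's mother's ABO genotype from AO × OO: 1/2 AO, 1/2 OO.
Crossing each possibility with the father BB and summing P(type B): 1/2·1/2 + 1/2·1 = 3/4.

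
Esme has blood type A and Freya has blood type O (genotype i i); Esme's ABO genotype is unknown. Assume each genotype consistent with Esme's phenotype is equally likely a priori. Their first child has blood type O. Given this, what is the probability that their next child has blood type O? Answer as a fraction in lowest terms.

1/2

Possible genotypes: Esme ∈ {I^A I^A, I^A i}; Freya ∈ {i i}.
Weight each parental genotype pair by prior × P(type-O child):
  I^A i × i i: posterior weight 1; P(next child type O) = 1/2.
Weighted sum = 1/2.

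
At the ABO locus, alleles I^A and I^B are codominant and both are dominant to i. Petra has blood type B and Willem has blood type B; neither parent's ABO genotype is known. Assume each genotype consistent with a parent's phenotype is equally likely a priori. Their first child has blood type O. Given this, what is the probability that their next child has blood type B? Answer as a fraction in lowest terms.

3/4

Possible genotypes: Petra ∈ {I^B I^B, I^B i}; Willem ∈ {I^B I^B, I^B i}.
Weight each parental genotype pair by prior × P(type-O child):
  I^B i × I^B i: posterior weight 1; P(next child type B) = 3/4.
Weighted sum = 3/4.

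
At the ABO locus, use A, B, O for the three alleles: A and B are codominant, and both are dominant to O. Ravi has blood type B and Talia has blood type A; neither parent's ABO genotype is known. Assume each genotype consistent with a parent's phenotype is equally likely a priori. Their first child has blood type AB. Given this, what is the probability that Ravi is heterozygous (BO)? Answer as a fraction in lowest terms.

Possible genotypes: Ravi ∈ {BB, BO}; Talia ∈ {AA, AO}.
Weight each parental genotype pair by prior × P(type-AB child):
  BB × AA: posterior weight 4/9.
  BB × AO: posterior weight 2/9.
  BO × AA: posterior weight 2/9.
  BO × AO: posterior weight 1/9.
Sum the posterior weight over pairs where Ravi is BO: 1/3.

1/3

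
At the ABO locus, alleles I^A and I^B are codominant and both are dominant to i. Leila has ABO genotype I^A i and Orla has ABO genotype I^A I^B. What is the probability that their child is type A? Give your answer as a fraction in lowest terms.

1/2

ABO cross I^A i × I^A I^B → offspring phenotypes: 1/2 A, 1/4 B, 1/4 AB.
So P(type A) = 1/2.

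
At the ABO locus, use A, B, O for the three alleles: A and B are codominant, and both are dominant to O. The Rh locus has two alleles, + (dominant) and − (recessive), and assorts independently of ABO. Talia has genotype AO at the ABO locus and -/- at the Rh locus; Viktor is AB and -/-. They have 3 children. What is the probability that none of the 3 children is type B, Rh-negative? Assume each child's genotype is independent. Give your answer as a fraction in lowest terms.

27/64

ABO cross AO × AB → 1/2 A, 1/4 B, 1/4 AB.
Rh cross -/- × -/- → 1 Rh-; so P(type B, Rh-negative) = 1/4 × 1 = 1/4 per child.
P(not type B, Rh-negative) = 3/4 for one child; (3/4)^3 = 27/64.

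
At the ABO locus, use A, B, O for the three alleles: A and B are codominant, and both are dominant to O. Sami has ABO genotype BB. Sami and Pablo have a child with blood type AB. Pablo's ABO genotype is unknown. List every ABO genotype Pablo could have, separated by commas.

AA, AB, AO

For each candidate genotype of Pablo, check whether crossing it with BB can produce every observed child phenotype.
  AA → possible child types {AB} ✓
  AB → possible child types {B, AB} ✓
  AO → possible child types {B, AB} ✓
  BB → possible child types {B} ✗
  BO → possible child types {B} ✗
  OO → possible child types {B} ✗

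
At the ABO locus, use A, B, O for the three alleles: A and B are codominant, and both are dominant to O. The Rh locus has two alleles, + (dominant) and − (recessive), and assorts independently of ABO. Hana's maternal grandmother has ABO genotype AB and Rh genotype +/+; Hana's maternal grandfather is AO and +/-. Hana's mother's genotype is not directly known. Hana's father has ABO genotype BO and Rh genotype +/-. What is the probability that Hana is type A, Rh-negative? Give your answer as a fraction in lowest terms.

1/32

Hana's mother's ABO genotype from AB × AO: 1/4 AA, 1/4 AB, 1/4 AO, 1/4 BO.
Crossing each possibility with the father BO and summing P(type A): 1/4·1/2 + 1/4·1/4 + 1/4·1/4 + 1/4·0 = 1/4.
Similarly for Rh via the mother's Rh distribution: P(Rh-) = 1/8.
Independent loci: 1/4 × 1/8 = 1/32.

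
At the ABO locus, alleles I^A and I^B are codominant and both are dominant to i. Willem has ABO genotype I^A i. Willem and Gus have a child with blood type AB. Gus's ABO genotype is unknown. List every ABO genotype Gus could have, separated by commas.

For each candidate genotype of Gus, check whether crossing it with I^A i can produce every observed child phenotype.
  I^A I^A → possible child types {A} ✗
  I^A I^B → possible child types {A, B, AB} ✓
  I^A i → possible child types {O, A} ✗
  I^B I^B → possible child types {B, AB} ✓
  I^B i → possible child types {O, A, B, AB} ✓
  i i → possible child types {O, A} ✗

I^A I^B, I^B I^B, I^B i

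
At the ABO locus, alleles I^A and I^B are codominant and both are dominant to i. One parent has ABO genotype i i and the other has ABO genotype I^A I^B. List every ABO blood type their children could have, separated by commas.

Gametes from i i × I^A I^B give offspring ABO genotypes I^A i, I^B i, i.e. phenotypes A, B.

A, B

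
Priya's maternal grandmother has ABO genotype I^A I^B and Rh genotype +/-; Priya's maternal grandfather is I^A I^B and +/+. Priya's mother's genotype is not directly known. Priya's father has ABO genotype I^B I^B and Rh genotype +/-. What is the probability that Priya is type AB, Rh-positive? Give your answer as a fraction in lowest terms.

7/16

Priya's mother's ABO genotype from I^A I^B × I^A I^B: 1/4 I^A I^A, 1/2 I^A I^B, 1/4 I^B I^B.
Crossing each possibility with the father I^B I^B and summing P(type AB): 1/4·1 + 1/2·1/2 + 1/4·0 = 1/2.
Similarly for Rh via the mother's Rh distribution: P(Rh+) = 7/8.
Independent loci: 1/2 × 7/8 = 7/16.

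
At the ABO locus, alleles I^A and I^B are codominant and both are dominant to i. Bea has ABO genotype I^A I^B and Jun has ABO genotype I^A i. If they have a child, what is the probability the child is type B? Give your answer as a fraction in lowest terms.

1/4

ABO cross I^A I^B × I^A i → offspring phenotypes: 1/2 A, 1/4 B, 1/4 AB.
So P(type B) = 1/4.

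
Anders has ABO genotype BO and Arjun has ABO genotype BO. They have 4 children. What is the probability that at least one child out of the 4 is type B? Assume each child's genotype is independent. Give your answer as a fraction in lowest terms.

255/256

ABO cross BO × BO → 1/4 O, 3/4 B.
So P(type B) = 3/4 per child.
P(none) = (1/4)^4 = 1/256; P(at least one) = 1 − 1/256 = 255/256.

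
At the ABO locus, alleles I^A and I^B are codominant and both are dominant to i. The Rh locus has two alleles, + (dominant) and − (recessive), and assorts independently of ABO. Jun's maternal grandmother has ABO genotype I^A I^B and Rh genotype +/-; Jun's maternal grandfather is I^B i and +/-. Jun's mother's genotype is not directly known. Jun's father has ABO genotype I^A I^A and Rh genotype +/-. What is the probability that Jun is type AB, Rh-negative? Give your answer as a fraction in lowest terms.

1/8

Jun's mother's ABO genotype from I^A I^B × I^B i: 1/4 I^A I^B, 1/4 I^A i, 1/4 I^B I^B, 1/4 I^B i.
Crossing each possibility with the father I^A I^A and summing P(type AB): 1/4·1/2 + 1/4·0 + 1/4·1 + 1/4·1/2 = 1/2.
Similarly for Rh via the mother's Rh distribution: P(Rh-) = 1/4.
Independent loci: 1/2 × 1/4 = 1/8.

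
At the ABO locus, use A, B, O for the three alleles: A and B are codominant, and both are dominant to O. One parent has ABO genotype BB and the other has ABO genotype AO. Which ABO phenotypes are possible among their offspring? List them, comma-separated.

Gametes from BB × AO give offspring ABO genotypes AB, BO, i.e. phenotypes B, AB.

B, AB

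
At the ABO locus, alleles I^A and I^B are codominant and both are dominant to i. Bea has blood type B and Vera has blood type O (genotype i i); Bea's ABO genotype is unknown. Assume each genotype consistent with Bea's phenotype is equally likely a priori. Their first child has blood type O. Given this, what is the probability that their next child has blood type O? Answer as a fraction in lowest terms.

1/2

Possible genotypes: Bea ∈ {I^B I^B, I^B i}; Vera ∈ {i i}.
Weight each parental genotype pair by prior × P(type-O child):
  I^B i × i i: posterior weight 1; P(next child type O) = 1/2.
Weighted sum = 1/2.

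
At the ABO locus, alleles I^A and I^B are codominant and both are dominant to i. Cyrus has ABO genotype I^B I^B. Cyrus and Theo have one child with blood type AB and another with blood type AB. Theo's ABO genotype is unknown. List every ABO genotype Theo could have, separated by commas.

I^A I^A, I^A I^B, I^A i

For each candidate genotype of Theo, check whether crossing it with I^B I^B can produce every observed child phenotype.
  I^A I^A → possible child types {AB} ✓
  I^A I^B → possible child types {B, AB} ✓
  I^A i → possible child types {B, AB} ✓
  I^B I^B → possible child types {B} ✗
  I^B i → possible child types {B} ✗
  i i → possible child types {B} ✗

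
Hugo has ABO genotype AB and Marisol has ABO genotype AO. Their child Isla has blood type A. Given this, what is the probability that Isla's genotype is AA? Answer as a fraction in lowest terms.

1/2

Cross AB × AO → 1/4 AA, 1/4 AB, 1/4 AO, 1/4 BO.
Type-A genotypes among offspring: AA (1/4), AO (1/4); total 1/2.
P(AA | type A) = (1/4) / (1/2) = 1/2.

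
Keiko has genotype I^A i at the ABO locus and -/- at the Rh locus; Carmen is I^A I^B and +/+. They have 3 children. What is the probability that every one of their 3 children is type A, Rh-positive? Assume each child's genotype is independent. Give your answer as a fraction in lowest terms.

1/8

ABO cross I^A i × I^A I^B → 1/2 A, 1/4 B, 1/4 AB.
Rh cross -/- × +/+ → 1 Rh+; so P(type A, Rh-positive) = 1/2 × 1 = 1/2 per child.
All 3 independent: (1/2)^3 = 1/8.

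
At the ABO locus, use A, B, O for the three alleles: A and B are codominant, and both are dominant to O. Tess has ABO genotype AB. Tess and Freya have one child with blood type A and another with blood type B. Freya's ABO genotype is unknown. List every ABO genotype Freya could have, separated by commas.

For each candidate genotype of Freya, check whether crossing it with AB can produce every observed child phenotype.
  AA → possible child types {A, AB} ✗
  AB → possible child types {A, B, AB} ✓
  AO → possible child types {A, B, AB} ✓
  BB → possible child types {B, AB} ✗
  BO → possible child types {A, B, AB} ✓
  OO → possible child types {A, B} ✓

AB, AO, BO, OO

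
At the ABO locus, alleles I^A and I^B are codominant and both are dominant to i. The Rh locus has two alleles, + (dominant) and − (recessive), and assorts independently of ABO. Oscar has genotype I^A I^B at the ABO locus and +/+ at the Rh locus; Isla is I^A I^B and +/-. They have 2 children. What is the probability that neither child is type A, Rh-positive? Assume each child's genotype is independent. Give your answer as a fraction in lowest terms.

9/16

ABO cross I^A I^B × I^A I^B → 1/4 A, 1/4 B, 1/2 AB.
Rh cross +/+ × +/- → 1 Rh+; so P(type A, Rh-positive) = 1/4 × 1 = 1/4 per child.
P(not type A, Rh-positive) = 3/4 for one child; (3/4)^2 = 9/16.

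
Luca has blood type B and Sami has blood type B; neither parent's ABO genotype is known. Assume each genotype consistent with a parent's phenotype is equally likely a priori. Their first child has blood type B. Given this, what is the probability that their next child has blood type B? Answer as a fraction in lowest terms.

19/20

Possible genotypes: Luca ∈ {BB, BO}; Sami ∈ {BB, BO}.
Weight each parental genotype pair by prior × P(type-B child):
  BB × BB: posterior weight 4/15; P(next child type B) = 1.
  BB × BO: posterior weight 4/15; P(next child type B) = 1.
  BO × BB: posterior weight 4/15; P(next child type B) = 1.
  BO × BO: posterior weight 1/5; P(next child type B) = 3/4.
Weighted sum = 19/20.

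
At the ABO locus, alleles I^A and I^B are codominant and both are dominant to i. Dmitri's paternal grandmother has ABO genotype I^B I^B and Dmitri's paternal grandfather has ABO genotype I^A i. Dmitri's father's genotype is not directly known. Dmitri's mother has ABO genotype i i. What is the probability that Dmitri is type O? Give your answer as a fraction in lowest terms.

Dmitri's father's ABO genotype from I^B I^B × I^A i: 1/2 I^A I^B, 1/2 I^B i.
Crossing each possibility with the mother i i and summing P(type O): 1/2·0 + 1/2·1/2 = 1/4.

1/4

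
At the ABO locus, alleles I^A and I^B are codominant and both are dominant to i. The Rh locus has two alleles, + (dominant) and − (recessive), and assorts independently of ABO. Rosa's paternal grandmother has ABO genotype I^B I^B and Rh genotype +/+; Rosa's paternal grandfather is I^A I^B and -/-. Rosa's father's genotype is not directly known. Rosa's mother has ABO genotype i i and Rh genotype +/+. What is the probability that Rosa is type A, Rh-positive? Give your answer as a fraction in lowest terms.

Rosa's father's ABO genotype from I^B I^B × I^A I^B: 1/2 I^A I^B, 1/2 I^B I^B.
Crossing each possibility with the mother i i and summing P(type A): 1/2·1/2 + 1/2·0 = 1/4.
Similarly for Rh via the father's Rh distribution: P(Rh+) = 1.
Independent loci: 1/4 × 1 = 1/4.

1/4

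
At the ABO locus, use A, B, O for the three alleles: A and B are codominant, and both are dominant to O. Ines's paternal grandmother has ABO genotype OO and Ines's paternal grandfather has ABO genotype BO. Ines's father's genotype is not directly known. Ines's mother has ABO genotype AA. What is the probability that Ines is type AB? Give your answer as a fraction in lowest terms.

1/4

Ines's father's ABO genotype from OO × BO: 1/2 BO, 1/2 OO.
Crossing each possibility with the mother AA and summing P(type AB): 1/2·1/2 + 1/2·0 = 1/4.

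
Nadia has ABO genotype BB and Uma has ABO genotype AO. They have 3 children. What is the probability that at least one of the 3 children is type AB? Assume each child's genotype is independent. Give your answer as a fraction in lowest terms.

7/8

ABO cross BB × AO → 1/2 B, 1/2 AB.
So P(type AB) = 1/2 per child.
P(none) = (1/2)^3 = 1/8; P(at least one) = 1 − 1/8 = 7/8.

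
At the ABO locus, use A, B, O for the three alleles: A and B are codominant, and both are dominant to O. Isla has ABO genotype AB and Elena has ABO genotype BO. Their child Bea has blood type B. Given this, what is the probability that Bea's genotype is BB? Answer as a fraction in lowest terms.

1/2

Cross AB × BO → 1/4 AB, 1/4 AO, 1/4 BB, 1/4 BO.
Type-B genotypes among offspring: BB (1/4), BO (1/4); total 1/2.
P(BB | type B) = (1/4) / (1/2) = 1/2.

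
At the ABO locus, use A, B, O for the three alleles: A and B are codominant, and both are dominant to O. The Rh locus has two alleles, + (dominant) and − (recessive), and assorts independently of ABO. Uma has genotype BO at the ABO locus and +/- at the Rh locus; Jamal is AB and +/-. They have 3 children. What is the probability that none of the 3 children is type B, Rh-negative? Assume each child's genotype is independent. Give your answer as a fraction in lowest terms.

ABO cross BO × AB → 1/4 A, 1/2 B, 1/4 AB.
Rh cross +/- × +/- → 3/4 Rh+, 1/4 Rh-; so P(type B, Rh-negative) = 1/2 × 1/4 = 1/8 per child.
P(not type B, Rh-negative) = 7/8 for one child; (7/8)^3 = 343/512.

343/512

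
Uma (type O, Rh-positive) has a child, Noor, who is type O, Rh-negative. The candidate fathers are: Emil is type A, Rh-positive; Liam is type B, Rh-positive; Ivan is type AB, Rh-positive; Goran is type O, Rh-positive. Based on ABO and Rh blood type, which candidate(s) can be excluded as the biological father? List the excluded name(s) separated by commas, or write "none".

Ivan

A candidate is excluded only if no genotype consistent with his phenotype could produce a type O, Rh-negative child with a type O, Rh-positive mother.
Ivan (type AB, Rh+): no genotype consistent with that phenotype can produce a type-O Rh- child with a type-O mother.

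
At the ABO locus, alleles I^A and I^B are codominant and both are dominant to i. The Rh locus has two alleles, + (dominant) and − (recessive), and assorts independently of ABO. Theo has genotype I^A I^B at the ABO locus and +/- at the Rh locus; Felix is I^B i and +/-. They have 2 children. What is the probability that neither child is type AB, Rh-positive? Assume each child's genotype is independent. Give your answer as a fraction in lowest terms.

ABO cross I^A I^B × I^B i → 1/4 A, 1/2 B, 1/4 AB.
Rh cross +/- × +/- → 3/4 Rh+, 1/4 Rh-; so P(type AB, Rh-positive) = 1/4 × 3/4 = 3/16 per child.
P(not type AB, Rh-positive) = 13/16 for one child; (13/16)^2 = 169/256.

169/256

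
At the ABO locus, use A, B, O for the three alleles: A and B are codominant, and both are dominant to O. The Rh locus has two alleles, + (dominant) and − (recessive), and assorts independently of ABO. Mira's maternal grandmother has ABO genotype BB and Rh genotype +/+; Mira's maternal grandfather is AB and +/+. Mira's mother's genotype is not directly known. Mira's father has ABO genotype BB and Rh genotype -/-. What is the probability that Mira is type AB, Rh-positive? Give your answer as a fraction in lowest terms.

1/4

Mira's mother's ABO genotype from BB × AB: 1/2 AB, 1/2 BB.
Crossing each possibility with the father BB and summing P(type AB): 1/2·1/2 + 1/2·0 = 1/4.
Similarly for Rh via the mother's Rh distribution: P(Rh+) = 1.
Independent loci: 1/4 × 1 = 1/4.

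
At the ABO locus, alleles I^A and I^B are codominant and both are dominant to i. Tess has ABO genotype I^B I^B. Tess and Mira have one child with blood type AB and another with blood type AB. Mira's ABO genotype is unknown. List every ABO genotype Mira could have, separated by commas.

I^A I^A, I^A I^B, I^A i

For each candidate genotype of Mira, check whether crossing it with I^B I^B can produce every observed child phenotype.
  I^A I^A → possible child types {AB} ✓
  I^A I^B → possible child types {B, AB} ✓
  I^A i → possible child types {B, AB} ✓
  I^B I^B → possible child types {B} ✗
  I^B i → possible child types {B} ✗
  i i → possible child types {B} ✗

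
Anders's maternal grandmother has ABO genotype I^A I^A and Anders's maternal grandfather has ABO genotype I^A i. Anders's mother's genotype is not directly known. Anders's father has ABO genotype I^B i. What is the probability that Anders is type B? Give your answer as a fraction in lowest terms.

1/8

Anders's mother's ABO genotype from I^A I^A × I^A i: 1/2 I^A I^A, 1/2 I^A i.
Crossing each possibility with the father I^B i and summing P(type B): 1/2·0 + 1/2·1/4 = 1/8.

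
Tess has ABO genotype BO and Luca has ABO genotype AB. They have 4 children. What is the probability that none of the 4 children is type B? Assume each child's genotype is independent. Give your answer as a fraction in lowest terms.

ABO cross BO × AB → 1/4 A, 1/2 B, 1/4 AB.
So P(type B) = 1/2 per child.
P(not type B) = 1/2 for one child; (1/2)^4 = 1/16.

1/16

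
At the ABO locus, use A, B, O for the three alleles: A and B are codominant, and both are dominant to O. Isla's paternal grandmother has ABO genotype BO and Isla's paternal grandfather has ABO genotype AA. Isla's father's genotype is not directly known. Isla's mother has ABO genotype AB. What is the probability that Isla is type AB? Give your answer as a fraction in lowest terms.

Isla's father's ABO genotype from BO × AA: 1/2 AB, 1/2 AO.
Crossing each possibility with the mother AB and summing P(type AB): 1/2·1/2 + 1/2·1/4 = 3/8.

3/8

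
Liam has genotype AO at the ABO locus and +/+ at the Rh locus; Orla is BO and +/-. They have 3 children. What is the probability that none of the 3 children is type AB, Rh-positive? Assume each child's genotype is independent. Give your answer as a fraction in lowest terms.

27/64

ABO cross AO × BO → 1/4 O, 1/4 A, 1/4 B, 1/4 AB.
Rh cross +/+ × +/- → 1 Rh+; so P(type AB, Rh-positive) = 1/4 × 1 = 1/4 per child.
P(not type AB, Rh-positive) = 3/4 for one child; (3/4)^3 = 27/64.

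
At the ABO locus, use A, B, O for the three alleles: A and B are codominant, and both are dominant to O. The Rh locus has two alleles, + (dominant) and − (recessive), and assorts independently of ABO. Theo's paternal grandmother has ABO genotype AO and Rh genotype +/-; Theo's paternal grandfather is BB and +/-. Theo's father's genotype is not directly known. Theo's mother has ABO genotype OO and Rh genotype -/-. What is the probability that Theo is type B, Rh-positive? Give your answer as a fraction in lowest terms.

1/4

Theo's father's ABO genotype from AO × BB: 1/2 AB, 1/2 BO.
Crossing each possibility with the mother OO and summing P(type B): 1/2·1/2 + 1/2·1/2 = 1/2.
Similarly for Rh via the father's Rh distribution: P(Rh+) = 1/2.
Independent loci: 1/2 × 1/2 = 1/4.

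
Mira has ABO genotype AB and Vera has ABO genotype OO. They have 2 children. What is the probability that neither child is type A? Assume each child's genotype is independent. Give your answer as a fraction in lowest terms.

1/4

ABO cross AB × OO → 1/2 A, 1/2 B.
So P(type A) = 1/2 per child.
P(not type A) = 1/2 for one child; (1/2)^2 = 1/4.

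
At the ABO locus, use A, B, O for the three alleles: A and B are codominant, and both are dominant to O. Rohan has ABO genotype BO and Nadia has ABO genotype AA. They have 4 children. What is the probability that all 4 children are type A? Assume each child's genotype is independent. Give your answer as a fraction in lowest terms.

ABO cross BO × AA → 1/2 A, 1/2 AB.
So P(type A) = 1/2 per child.
All 4 independent: (1/2)^4 = 1/16.

1/16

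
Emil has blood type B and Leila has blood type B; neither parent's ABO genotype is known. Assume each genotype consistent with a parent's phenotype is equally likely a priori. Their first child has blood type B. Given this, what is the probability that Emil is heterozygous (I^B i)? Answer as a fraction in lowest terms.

Possible genotypes: Emil ∈ {I^B I^B, I^B i}; Leila ∈ {I^B I^B, I^B i}.
Weight each parental genotype pair by prior × P(type-B child):
  I^B I^B × I^B I^B: posterior weight 4/15.
  I^B I^B × I^B i: posterior weight 4/15.
  I^B i × I^B I^B: posterior weight 4/15.
  I^B i × I^B i: posterior weight 1/5.
Sum the posterior weight over pairs where Emil is I^B i: 7/15.

7/15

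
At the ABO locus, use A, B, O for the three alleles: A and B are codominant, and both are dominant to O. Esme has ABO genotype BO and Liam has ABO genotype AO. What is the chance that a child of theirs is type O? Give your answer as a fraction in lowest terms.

1/4

ABO cross BO × AO → offspring phenotypes: 1/4 O, 1/4 A, 1/4 B, 1/4 AB.
So P(type O) = 1/4.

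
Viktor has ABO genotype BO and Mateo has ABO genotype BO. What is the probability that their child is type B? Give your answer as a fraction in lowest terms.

3/4

ABO cross BO × BO → offspring phenotypes: 1/4 O, 3/4 B.
So P(type B) = 3/4.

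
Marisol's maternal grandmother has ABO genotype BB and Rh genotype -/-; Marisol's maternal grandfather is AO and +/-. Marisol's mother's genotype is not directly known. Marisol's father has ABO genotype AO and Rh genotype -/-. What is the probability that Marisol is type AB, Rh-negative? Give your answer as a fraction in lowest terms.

Marisol's mother's ABO genotype from BB × AO: 1/2 AB, 1/2 BO.
Crossing each possibility with the father AO and summing P(type AB): 1/2·1/4 + 1/2·1/4 = 1/4.
Similarly for Rh via the mother's Rh distribution: P(Rh-) = 3/4.
Independent loci: 1/4 × 3/4 = 3/16.

3/16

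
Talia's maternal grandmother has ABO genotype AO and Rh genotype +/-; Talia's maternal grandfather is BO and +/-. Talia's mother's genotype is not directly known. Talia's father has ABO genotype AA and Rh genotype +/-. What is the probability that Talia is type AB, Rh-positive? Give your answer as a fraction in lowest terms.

3/16

Talia's mother's ABO genotype from AO × BO: 1/4 AB, 1/4 AO, 1/4 BO, 1/4 OO.
Crossing each possibility with the father AA and summing P(type AB): 1/4·1/2 + 1/4·0 + 1/4·1/2 + 1/4·0 = 1/4.
Similarly for Rh via the mother's Rh distribution: P(Rh+) = 3/4.
Independent loci: 1/4 × 3/4 = 3/16.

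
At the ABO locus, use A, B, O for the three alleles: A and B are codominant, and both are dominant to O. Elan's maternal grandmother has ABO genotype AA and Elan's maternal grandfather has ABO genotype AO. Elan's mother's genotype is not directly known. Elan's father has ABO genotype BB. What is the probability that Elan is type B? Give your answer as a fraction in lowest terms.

Elan's mother's ABO genotype from AA × AO: 1/2 AA, 1/2 AO.
Crossing each possibility with the father BB and summing P(type B): 1/2·0 + 1/2·1/2 = 1/4.

1/4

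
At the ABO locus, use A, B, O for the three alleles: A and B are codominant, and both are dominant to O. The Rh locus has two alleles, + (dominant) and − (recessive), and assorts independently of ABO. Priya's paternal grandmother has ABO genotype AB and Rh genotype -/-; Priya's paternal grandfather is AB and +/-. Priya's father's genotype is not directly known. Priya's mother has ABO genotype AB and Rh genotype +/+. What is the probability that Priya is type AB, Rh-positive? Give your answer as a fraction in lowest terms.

Priya's father's ABO genotype from AB × AB: 1/4 AA, 1/2 AB, 1/4 BB.
Crossing each possibility with the mother AB and summing P(type AB): 1/4·1/2 + 1/2·1/2 + 1/4·1/2 = 1/2.
Similarly for Rh via the father's Rh distribution: P(Rh+) = 1.
Independent loci: 1/2 × 1 = 1/2.

1/2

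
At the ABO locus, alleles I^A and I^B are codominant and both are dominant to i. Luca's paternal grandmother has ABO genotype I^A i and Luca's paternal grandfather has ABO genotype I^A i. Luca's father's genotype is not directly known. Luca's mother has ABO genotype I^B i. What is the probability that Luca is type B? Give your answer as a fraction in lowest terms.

1/4

Luca's father's ABO genotype from I^A i × I^A i: 1/4 I^A I^A, 1/2 I^A i, 1/4 i i.
Crossing each possibility with the mother I^B i and summing P(type B): 1/4·0 + 1/2·1/4 + 1/4·1/2 = 1/4.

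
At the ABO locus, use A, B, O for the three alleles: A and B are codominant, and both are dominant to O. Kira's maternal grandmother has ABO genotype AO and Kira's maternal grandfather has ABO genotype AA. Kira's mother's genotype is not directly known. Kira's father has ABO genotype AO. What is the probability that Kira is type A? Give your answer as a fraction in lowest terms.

Kira's mother's ABO genotype from AO × AA: 1/2 AA, 1/2 AO.
Crossing each possibility with the father AO and summing P(type A): 1/2·1 + 1/2·3/4 = 7/8.

7/8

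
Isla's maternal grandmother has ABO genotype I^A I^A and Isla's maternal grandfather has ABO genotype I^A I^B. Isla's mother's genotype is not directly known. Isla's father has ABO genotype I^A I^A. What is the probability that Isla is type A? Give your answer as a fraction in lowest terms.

Isla's mother's ABO genotype from I^A I^A × I^A I^B: 1/2 I^A I^A, 1/2 I^A I^B.
Crossing each possibility with the father I^A I^A and summing P(type A): 1/2·1 + 1/2·1/2 = 3/4.

3/4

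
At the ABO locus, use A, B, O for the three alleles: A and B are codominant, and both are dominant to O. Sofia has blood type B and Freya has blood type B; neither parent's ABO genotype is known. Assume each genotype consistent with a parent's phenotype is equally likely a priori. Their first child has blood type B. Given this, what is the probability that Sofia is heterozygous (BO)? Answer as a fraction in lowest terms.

7/15

Possible genotypes: Sofia ∈ {BB, BO}; Freya ∈ {BB, BO}.
Weight each parental genotype pair by prior × P(type-B child):
  BB × BB: posterior weight 4/15.
  BB × BO: posterior weight 4/15.
  BO × BB: posterior weight 4/15.
  BO × BO: posterior weight 1/5.
Sum the posterior weight over pairs where Sofia is BO: 7/15.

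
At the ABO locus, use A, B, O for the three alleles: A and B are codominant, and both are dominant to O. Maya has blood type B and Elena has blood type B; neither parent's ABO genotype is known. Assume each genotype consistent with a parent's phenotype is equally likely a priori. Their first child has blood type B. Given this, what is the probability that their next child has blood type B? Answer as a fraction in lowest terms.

19/20

Possible genotypes: Maya ∈ {BB, BO}; Elena ∈ {BB, BO}.
Weight each parental genotype pair by prior × P(type-B child):
  BB × BB: posterior weight 4/15; P(next child type B) = 1.
  BB × BO: posterior weight 4/15; P(next child type B) = 1.
  BO × BB: posterior weight 4/15; P(next child type B) = 1.
  BO × BO: posterior weight 1/5; P(next child type B) = 3/4.
Weighted sum = 19/20.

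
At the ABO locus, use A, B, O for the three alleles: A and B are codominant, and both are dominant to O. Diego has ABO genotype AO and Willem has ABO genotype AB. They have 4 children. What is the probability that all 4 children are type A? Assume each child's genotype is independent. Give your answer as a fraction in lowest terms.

ABO cross AO × AB → 1/2 A, 1/4 B, 1/4 AB.
So P(type A) = 1/2 per child.
All 4 independent: (1/2)^4 = 1/16.

1/16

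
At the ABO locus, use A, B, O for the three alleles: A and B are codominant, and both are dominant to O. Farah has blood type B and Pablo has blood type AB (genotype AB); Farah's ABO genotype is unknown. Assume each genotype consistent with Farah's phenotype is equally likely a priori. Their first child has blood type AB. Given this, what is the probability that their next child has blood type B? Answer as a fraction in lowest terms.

Possible genotypes: Farah ∈ {BB, BO}; Pablo ∈ {AB}.
Weight each parental genotype pair by prior × P(type-AB child):
  BB × AB: posterior weight 2/3; P(next child type B) = 1/2.
  BO × AB: posterior weight 1/3; P(next child type B) = 1/2.
Weighted sum = 1/2.

1/2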